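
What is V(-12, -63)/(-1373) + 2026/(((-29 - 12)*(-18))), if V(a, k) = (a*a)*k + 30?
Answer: 4727347/506637 ≈ 9.3308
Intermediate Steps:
V(a, k) = 30 + k*a² (V(a, k) = a²*k + 30 = k*a² + 30 = 30 + k*a²)
V(-12, -63)/(-1373) + 2026/(((-29 - 12)*(-18))) = (30 - 63*(-12)²)/(-1373) + 2026/(((-29 - 12)*(-18))) = (30 - 63*144)*(-1/1373) + 2026/((-41*(-18))) = (30 - 9072)*(-1/1373) + 2026/738 = -9042*(-1/1373) + 2026*(1/738) = 9042/1373 + 1013/369 = 4727347/506637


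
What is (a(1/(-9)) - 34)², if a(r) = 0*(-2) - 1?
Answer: 1225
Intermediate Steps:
a(r) = -1 (a(r) = 0 - 1 = -1)
(a(1/(-9)) - 34)² = (-1 - 34)² = (-35)² = 1225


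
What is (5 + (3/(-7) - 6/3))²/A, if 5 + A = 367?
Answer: 162/8869 ≈ 0.018266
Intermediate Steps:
A = 362 (A = -5 + 367 = 362)
(5 + (3/(-7) - 6/3))²/A = (5 + (3/(-7) - 6/3))²/362 = (5 + (3*(-⅐) - 6*⅓))²*(1/362) = (5 + (-3/7 - 2))²*(1/362) = (5 - 17/7)²*(1/362) = (18/7)²*(1/362) = (324/49)*(1/362) = 162/8869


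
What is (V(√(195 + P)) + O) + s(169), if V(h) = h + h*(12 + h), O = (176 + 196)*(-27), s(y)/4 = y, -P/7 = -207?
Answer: -7724 + 26*√411 ≈ -7196.9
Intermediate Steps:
P = 1449 (P = -7*(-207) = 1449)
s(y) = 4*y
O = -10044 (O = 372*(-27) = -10044)
(V(√(195 + P)) + O) + s(169) = (√(195 + 1449)*(13 + √(195 + 1449)) - 10044) + 4*169 = (√1644*(13 + √1644) - 10044) + 676 = ((2*√411)*(13 + 2*√411) - 10044) + 676 = (2*√411*(13 + 2*√411) - 10044) + 676 = (-10044 + 2*√411*(13 + 2*√411)) + 676 = -9368 + 2*√411*(13 + 2*√411)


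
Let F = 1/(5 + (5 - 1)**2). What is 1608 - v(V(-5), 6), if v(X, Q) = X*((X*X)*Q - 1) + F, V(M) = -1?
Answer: 33872/21 ≈ 1613.0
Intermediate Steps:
F = 1/21 (F = 1/(5 + 4**2) = 1/(5 + 16) = 1/21 ≈ 0.047619)
v(X, Q) = 1/21 + X*(-1 + Q*X**2) (v(X, Q) = X*((X*X)*Q - 1) + 1/21 = X*(X**2*Q - 1) + 1/21 = X*(Q*X**2 - 1) + 1/21 = X*(-1 + Q*X**2) + 1/21 = 1/21 + X*(-1 + Q*X**2))
1608 - v(V(-5), 6) = 1608 - (1/21 - 1*(-1) + 6*(-1)**3) = 1608 - (1/21 + 1 + 6*(-1)) = 1608 - (1/21 + 1 - 6) = 1608 - 1*(-104/21) = 1608 + 104/21 = 33872/21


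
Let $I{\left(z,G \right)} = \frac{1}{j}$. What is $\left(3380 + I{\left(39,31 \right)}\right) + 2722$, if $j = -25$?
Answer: $\frac{152549}{25} \approx 6102.0$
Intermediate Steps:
$I{\left(z,G \right)} = - \frac{1}{25}$ ($I{\left(z,G \right)} = \frac{1}{-25} = - \frac{1}{25}$)
$\left(3380 + I{\left(39,31 \right)}\right) + 2722 = \left(3380 - \frac{1}{25}\right) + 2722 = \frac{84499}{25} + 2722 = \frac{152549}{25}$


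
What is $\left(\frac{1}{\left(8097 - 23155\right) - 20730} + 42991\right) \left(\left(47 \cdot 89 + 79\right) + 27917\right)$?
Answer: $\frac{49509383605353}{35788} \approx 1.3834 \cdot 10^{9}$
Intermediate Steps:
$\left(\frac{1}{\left(8097 - 23155\right) - 20730} + 42991\right) \left(\left(47 \cdot 89 + 79\right) + 27917\right) = \left(\frac{1}{-15058 - 20730} + 42991\right) \left(\left(4183 + 79\right) + 27917\right) = \left(\frac{1}{-35788} + 42991\right) \left(4262 + 27917\right) = \left(- \frac{1}{35788} + 42991\right) 32179 = \frac{1538561907}{35788} \cdot 32179 = \frac{49509383605353}{35788}$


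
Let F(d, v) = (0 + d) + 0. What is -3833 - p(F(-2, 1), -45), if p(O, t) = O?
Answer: -3831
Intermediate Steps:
F(d, v) = d (F(d, v) = d + 0 = d)
-3833 - p(F(-2, 1), -45) = -3833 - 1*(-2) = -3833 + 2 = -3831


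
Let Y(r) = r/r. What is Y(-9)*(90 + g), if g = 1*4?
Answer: 94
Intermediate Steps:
g = 4
Y(r) = 1
Y(-9)*(90 + g) = 1*(90 + 4) = 1*94 = 94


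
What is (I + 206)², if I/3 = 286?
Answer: 1132096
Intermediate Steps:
I = 858 (I = 3*286 = 858)
(I + 206)² = (858 + 206)² = 1064² = 1132096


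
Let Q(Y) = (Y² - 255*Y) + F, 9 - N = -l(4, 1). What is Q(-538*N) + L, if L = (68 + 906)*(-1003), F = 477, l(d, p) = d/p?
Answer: 49723061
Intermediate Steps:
N = 13 (N = 9 - (-1)*4/1 = 9 - (-1)*4*1 = 9 - (-1)*4 = 9 - 1*(-4) = 9 + 4 = 13)
Q(Y) = 477 + Y² - 255*Y (Q(Y) = (Y² - 255*Y) + 477 = 477 + Y² - 255*Y)
L = -976922 (L = 974*(-1003) = -976922)
Q(-538*N) + L = (477 + (-538*13)² - (-137190)*13) - 976922 = (477 + (-6994)² - 255*(-6994)) - 976922 = (477 + 48916036 + 1783470) - 976922 = 50699983 - 976922 = 49723061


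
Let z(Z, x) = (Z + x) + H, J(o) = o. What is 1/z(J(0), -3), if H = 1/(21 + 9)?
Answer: -30/89 ≈ -0.33708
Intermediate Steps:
H = 1/30 ≈ 0.033333
z(Z, x) = 1/30 + Z + x (z(Z, x) = (Z + x) + 1/30 = 1/30 + Z + x)
1/z(J(0), -3) = 1/(1/30 + 0 - 3) = 1/(-89/30) = -30/89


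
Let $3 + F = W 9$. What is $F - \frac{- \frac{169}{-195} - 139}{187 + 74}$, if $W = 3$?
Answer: $\frac{96032}{3915} \approx 24.529$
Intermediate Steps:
$F = 24$ ($F = -3 + 3 \cdot 9 = -3 + 27 = 24$)
$F - \frac{- \frac{169}{-195} - 139}{187 + 74} = 24 - \frac{- \frac{169}{-195} - 139}{187 + 74} = 24 - \frac{\left(-169\right) \left(- \frac{1}{195}\right) - 139}{261} = 24 - \left(\frac{13}{15} - 139\right) \frac{1}{261} = 24 - \left(- \frac{2072}{15}\right) \frac{1}{261} = 24 - - \frac{2072}{3915} = 24 + \frac{2072}{3915} = \frac{96032}{3915}$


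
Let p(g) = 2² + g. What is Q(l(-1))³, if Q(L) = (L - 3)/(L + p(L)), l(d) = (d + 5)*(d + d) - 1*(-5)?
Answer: 27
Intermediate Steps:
p(g) = 4 + g
l(d) = 5 + 2*d*(5 + d) (l(d) = (5 + d)*(2*d) + 5 = 2*d*(5 + d) + 5 = 5 + 2*d*(5 + d))
Q(L) = (-3 + L)/(4 + 2*L) (Q(L) = (L - 3)/(L + (4 + L)) = (-3 + L)/(4 + 2*L))
Q(l(-1))³ = ((-3 + (5 + 2*(-1)² + 10*(-1)))/(2*(2 + (5 + 2*(-1)² + 10*(-1)))))³ = ((-3 + (5 + 2*1 - 10))/(2*(2 + (5 + 2*1 - 10))))³ = ((-3 + (5 + 2 - 10))/(2*(2 + (5 + 2 - 10))))³ = ((-3 - 3)/(2*(2 - 3)))³ = ((½)*(-6)/(-1))³ = ((½)*(-1)*(-6))³ = 3³ = 27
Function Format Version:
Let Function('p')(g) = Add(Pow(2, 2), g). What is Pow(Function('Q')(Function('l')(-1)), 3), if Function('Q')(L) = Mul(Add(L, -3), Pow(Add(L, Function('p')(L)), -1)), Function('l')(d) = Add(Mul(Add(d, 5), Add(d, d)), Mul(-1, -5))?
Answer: 27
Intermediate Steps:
Function('p')(g) = Add(4, g)
Function('l')(d) = Add(5, Mul(2, d, Add(5, d))) (Function('l')(d) = Add(Mul(Add(5, d), Mul(2, d)), 5) = Add(Mul(2, d, Add(5, d)), 5) = Add(5, Mul(2, d, Add(5, d))))
Function('Q')(L) = Mul(Pow(Add(4, Mul(2, L)), -1), Add(-3, L)) (Function('Q')(L) = Mul(Add(L, -3), Pow(Add(L, Add(4, L)), -1)) = Mul(Add(-3, L), Pow(Add(4, Mul(2, L)), -1)) = Mul(Pow(Add(4, Mul(2, L)), -1), Add(-3, L)))
Pow(Function('Q')(Function('l')(-1)), 3) = Pow(Mul(Rational(1, 2), Pow(Add(2, Add(5, Mul(2, Pow(-1, 2)), Mul(10, -1))), -1), Add(-3, Add(5, Mul(2, Pow(-1, 2)), Mul(10, -1)))), 3) = Pow(Mul(Rational(1, 2), Pow(Add(2, Add(5, Mul(2, 1), -10)), -1), Add(-3, Add(5, Mul(2, 1), -10))), 3) = Pow(Mul(Rational(1, 2), Pow(Add(2, Add(5, 2, -10)), -1), Add(-3, Add(5, 2, -10))), 3) = Pow(Mul(Rational(1, 2), Pow(Add(2, -3), -1), Add(-3, -3)), 3) = Pow(Mul(Rational(1, 2), Pow(-1, -1), -6), 3) = Pow(Mul(Rational(1, 2), -1, -6), 3) = Pow(3, 3) = 27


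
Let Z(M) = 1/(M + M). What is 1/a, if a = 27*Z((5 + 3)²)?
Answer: 128/27 ≈ 4.7407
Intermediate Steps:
Z(M) = 1/(2*M)
a = 27/128 (a = 27*(1/(2*((5 + 3)²))) = 27*(1/(2*(8²))) = 27*((½)/64) = 27*((½)*(1/64)) = 27*(1/128) = 27/128 ≈ 0.21094)
1/a = 1/(27/128) = 128/27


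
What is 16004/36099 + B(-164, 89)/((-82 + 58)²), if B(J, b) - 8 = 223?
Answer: 1950797/2310336 ≈ 0.84438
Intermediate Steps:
B(J, b) = 231 (B(J, b) = 8 + 223 = 231)
16004/36099 + B(-164, 89)/((-82 + 58)²) = 16004/36099 + 231/((-82 + 58)²) = 16004*(1/36099) + 231/((-24)²) = 16004/36099 + 231/576 = 16004/36099 + 231*(1/576) = 16004/36099 + 77/192 = 1950797/2310336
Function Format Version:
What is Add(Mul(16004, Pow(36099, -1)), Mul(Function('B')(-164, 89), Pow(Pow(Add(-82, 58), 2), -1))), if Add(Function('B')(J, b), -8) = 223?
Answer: Rational(1950797, 2310336) ≈ 0.84438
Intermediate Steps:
Function('B')(J, b) = 231 (Function('B')(J, b) = Add(8, 223) = 231)
Add(Mul(16004, Pow(36099, -1)), Mul(Function('B')(-164, 89), Pow(Pow(Add(-82, 58), 2), -1))) = Add(Mul(16004, Pow(36099, -1)), Mul(231, Pow(Pow(Add(-82, 58), 2), -1))) = Add(Mul(16004, Rational(1, 36099)), Mul(231, Pow(Pow(-24, 2), -1))) = Add(Rational(16004, 36099), Mul(231, Pow(576, -1))) = Add(Rational(16004, 36099), Mul(231, Rational(1, 576))) = Add(Rational(16004, 36099), Rational(77, 192)) = Rational(1950797, 2310336)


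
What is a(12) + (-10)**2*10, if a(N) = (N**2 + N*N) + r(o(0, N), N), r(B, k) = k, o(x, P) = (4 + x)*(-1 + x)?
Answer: 1300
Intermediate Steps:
o(x, P) = (-1 + x)*(4 + x)
a(N) = N + 2*N**2 (a(N) = (N**2 + N*N) + N = (N**2 + N**2) + N = 2*N**2 + N = N + 2*N**2)
a(12) + (-10)**2*10 = 12*(1 + 2*12) + (-10)**2*10 = 12*(1 + 24) + 100*10 = 12*25 + 1000 = 300 + 1000 = 1300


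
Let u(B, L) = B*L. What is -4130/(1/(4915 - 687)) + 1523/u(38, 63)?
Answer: -41803164637/2394 ≈ -1.7462e+7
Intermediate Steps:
-4130/(1/(4915 - 687)) + 1523/u(38, 63) = -4130/(1/(4915 - 687)) + 1523/((38*63)) = -4130/(1/4228) + 1523/2394 = -4130/1/4228 + 1523*(1/2394) = -4130*4228 + 1523/2394 = -17461640 + 1523/2394 = -41803164637/2394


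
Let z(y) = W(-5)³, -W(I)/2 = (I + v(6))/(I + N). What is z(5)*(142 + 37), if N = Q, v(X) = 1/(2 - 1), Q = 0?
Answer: -91648/125 ≈ -733.18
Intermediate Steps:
v(X) = 1 (v(X) = 1/1 = 1)
N = 0
W(I) = -2*(1 + I)/I (W(I) = -2*(I + 1)/(I + 0) = -2*(1 + I)/I)
z(y) = -512/125 (z(y) = (-2 - 2/(-5))³ = (-2 - 2*(-⅕))³ = (-2 + ⅖)³ = (-8/5)³ = -512/125)
z(5)*(142 + 37) = -512*(142 + 37)/125 = -512/125*179 = -91648/125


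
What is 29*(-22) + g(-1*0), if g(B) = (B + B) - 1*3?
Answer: -641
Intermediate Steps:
g(B) = -3 + 2*B (g(B) = 2*B - 3 = -3 + 2*B)
29*(-22) + g(-1*0) = 29*(-22) + (-3 + 2*(-1*0)) = -638 + (-3 + 2*0) = -638 + (-3 + 0) = -638 - 3 = -641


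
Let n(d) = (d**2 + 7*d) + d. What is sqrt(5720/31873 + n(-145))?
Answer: sqrt(20180799996145)/31873 ≈ 140.94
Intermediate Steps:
n(d) = d**2 + 8*d
sqrt(5720/31873 + n(-145)) = sqrt(5720/31873 - 145*(8 - 145)) = sqrt(5720*(1/31873) - 145*(-137)) = sqrt(5720/31873 + 19865) = sqrt(633162865/31873) = sqrt(20180799996145)/31873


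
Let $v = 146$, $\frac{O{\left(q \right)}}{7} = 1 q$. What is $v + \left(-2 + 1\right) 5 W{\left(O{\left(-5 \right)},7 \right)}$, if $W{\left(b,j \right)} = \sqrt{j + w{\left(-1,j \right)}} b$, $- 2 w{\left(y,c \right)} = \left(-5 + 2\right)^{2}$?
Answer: $146 + \frac{175 \sqrt{10}}{2} \approx 422.7$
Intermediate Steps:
$w{\left(y,c \right)} = - \frac{9}{2}$ ($w{\left(y,c \right)} = - \frac{\left(-5 + 2\right)^{2}}{2} = - \frac{\left(-3\right)^{2}}{2} = \left(- \frac{1}{2}\right) 9 = - \frac{9}{2}$)
$O{\left(q \right)} = 7 q$ ($O{\left(q \right)} = 7 \cdot 1 q = 7 q$)
$W{\left(b,j \right)} = b \sqrt{- \frac{9}{2} + j}$ ($W{\left(b,j \right)} = \sqrt{j - \frac{9}{2}} b = \sqrt{- \frac{9}{2} + j} b = b \sqrt{- \frac{9}{2} + j}$)
$v + \left(-2 + 1\right) 5 W{\left(O{\left(-5 \right)},7 \right)} = 146 + \left(-2 + 1\right) 5 \frac{7 \left(-5\right) \sqrt{-18 + 4 \cdot 7}}{2} = 146 + \left(-1\right) 5 \cdot \frac{1}{2} \left(-35\right) \sqrt{-18 + 28} = 146 - 5 \cdot \frac{1}{2} \left(-35\right) \sqrt{10} = 146 - 5 \left(- \frac{35 \sqrt{10}}{2}\right) = 146 + \frac{175 \sqrt{10}}{2}$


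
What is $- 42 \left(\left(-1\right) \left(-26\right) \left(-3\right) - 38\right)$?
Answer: $4872$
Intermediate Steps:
$- 42 \left(\left(-1\right) \left(-26\right) \left(-3\right) - 38\right) = - 42 \left(26 \left(-3\right) + \left(-413 + 375\right)\right) = - 42 \left(-78 - 38\right) = \left(-42\right) \left(-116\right) = 4872$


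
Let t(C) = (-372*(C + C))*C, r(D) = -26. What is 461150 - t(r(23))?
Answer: 964094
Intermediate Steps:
t(C) = -744*C**2 (t(C) = (-744*C)*C = -744*C**2)
461150 - t(r(23)) = 461150 - (-744)*(-26)**2 = 461150 - (-744)*676 = 461150 - 1*(-502944) = 461150 + 502944 = 964094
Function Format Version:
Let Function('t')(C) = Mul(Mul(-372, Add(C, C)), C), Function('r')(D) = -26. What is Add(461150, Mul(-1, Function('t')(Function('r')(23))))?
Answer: 964094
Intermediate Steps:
Function('t')(C) = Mul(-744, Pow(C, 2)) (Function('t')(C) = Mul(Mul(-372, Mul(2, C)), C) = Mul(Mul(-744, C), C) = Mul(-744, Pow(C, 2)))
Add(461150, Mul(-1, Function('t')(Function('r')(23)))) = Add(461150, Mul(-1, Mul(-744, Pow(-26, 2)))) = Add(461150, Mul(-1, Mul(-744, 676))) = Add(461150, Mul(-1, -502944)) = Add(461150, 502944) = 964094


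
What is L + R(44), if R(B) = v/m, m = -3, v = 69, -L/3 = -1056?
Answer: 3145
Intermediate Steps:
L = 3168 (L = -3*(-1056) = 3168)
R(B) = -23 (R(B) = 69/(-3) = 69*(-⅓) = -23)
L + R(44) = 3168 - 23 = 3145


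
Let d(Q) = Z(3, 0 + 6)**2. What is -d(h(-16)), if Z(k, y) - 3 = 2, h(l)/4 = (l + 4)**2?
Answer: -25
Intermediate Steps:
h(l) = 4*(4 + l)**2 (h(l) = 4*(l + 4)**2 = 4*(4 + l)**2)
Z(k, y) = 5 (Z(k, y) = 3 + 2 = 5)
d(Q) = 25 (d(Q) = 5**2 = 25)
-d(h(-16)) = -1*25 = -25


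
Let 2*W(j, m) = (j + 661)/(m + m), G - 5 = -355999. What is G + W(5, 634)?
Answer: -451400059/1268 ≈ -3.5599e+5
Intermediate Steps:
G = -355994 (G = 5 - 355999 = -355994)
W(j, m) = (661 + j)/(4*m) (W(j, m) = ((j + 661)/(m + m))/2 = ((661 + j)/((2*m)))/2 = ((661 + j)*(1/(2*m)))/2 = ((661 + j)/(2*m))/2 = (661 + j)/(4*m))
G + W(5, 634) = -355994 + (¼)*(661 + 5)/634 = -355994 + (¼)*(1/634)*666 = -355994 + 333/1268 = -451400059/1268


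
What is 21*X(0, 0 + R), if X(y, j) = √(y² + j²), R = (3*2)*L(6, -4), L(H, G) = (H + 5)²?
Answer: 15246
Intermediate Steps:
L(H, G) = (5 + H)²
R = 726 (R = (3*2)*(5 + 6)² = 6*11² = 6*121 = 726)
X(y, j) = √(j² + y²)
21*X(0, 0 + R) = 21*√((0 + 726)² + 0²) = 21*√(726² + 0) = 21*√(527076 + 0) = 21*√527076 = 21*726 = 15246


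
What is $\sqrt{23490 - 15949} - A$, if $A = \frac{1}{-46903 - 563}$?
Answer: $\frac{1}{47466} + \sqrt{7541} \approx 86.839$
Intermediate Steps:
$A = - \frac{1}{47466}$ ($A = \frac{1}{-47466} = - \frac{1}{47466} \approx -2.1068 \cdot 10^{-5}$)
$\sqrt{23490 - 15949} - A = \sqrt{23490 - 15949} - - \frac{1}{47466} = \sqrt{7541} + \frac{1}{47466} = \frac{1}{47466} + \sqrt{7541}$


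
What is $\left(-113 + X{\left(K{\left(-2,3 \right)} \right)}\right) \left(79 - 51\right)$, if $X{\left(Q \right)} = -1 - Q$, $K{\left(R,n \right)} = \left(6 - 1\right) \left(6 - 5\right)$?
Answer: $-3332$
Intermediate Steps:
$K{\left(R,n \right)} = 5$ ($K{\left(R,n \right)} = 5 \cdot 1 = 5$)
$\left(-113 + X{\left(K{\left(-2,3 \right)} \right)}\right) \left(79 - 51\right) = \left(-113 - 6\right) \left(79 - 51\right) = \left(-113 - 6\right) 28 = \left(-119\right) 28 = -3332$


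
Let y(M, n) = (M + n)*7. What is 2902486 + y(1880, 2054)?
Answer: 2930024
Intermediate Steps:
y(M, n) = 7*M + 7*n
2902486 + y(1880, 2054) = 2902486 + (7*1880 + 7*2054) = 2902486 + (13160 + 14378) = 2902486 + 27538 = 2930024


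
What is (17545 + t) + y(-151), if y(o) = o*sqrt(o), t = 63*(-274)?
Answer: 283 - 151*I*sqrt(151) ≈ 283.0 - 1855.5*I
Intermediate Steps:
t = -17262
y(o) = o**(3/2)
(17545 + t) + y(-151) = (17545 - 17262) + (-151)**(3/2) = 283 - 151*I*sqrt(151)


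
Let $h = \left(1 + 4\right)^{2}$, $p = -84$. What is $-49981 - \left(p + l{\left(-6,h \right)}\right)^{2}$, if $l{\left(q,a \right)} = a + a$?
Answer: $-51137$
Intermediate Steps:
$h = 25$ ($h = 5^{2} = 25$)
$l{\left(q,a \right)} = 2 a$
$-49981 - \left(p + l{\left(-6,h \right)}\right)^{2} = -49981 - \left(-84 + 2 \cdot 25\right)^{2} = -49981 - \left(-84 + 50\right)^{2} = -49981 - \left(-34\right)^{2} = -49981 - 1156 = -51137$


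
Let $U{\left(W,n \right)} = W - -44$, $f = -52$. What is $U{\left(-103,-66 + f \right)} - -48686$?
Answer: $48627$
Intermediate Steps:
$U{\left(W,n \right)} = 44 + W$ ($U{\left(W,n \right)} = W + 44 = 44 + W$)
$U{\left(-103,-66 + f \right)} - -48686 = \left(44 - 103\right) - -48686 = -59 + 48686 = 48627$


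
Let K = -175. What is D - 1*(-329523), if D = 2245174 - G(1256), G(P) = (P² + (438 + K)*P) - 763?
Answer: 667596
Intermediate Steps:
G(P) = -763 + P² + 263*P (G(P) = (P² + (438 - 175)*P) - 763 = (P² + 263*P) - 763 = -763 + P² + 263*P)
D = 338073 (D = 2245174 - (-763 + 1256² + 263*1256) = 2245174 - (-763 + 1577536 + 330328) = 2245174 - 1*1907101 = 2245174 - 1907101 = 338073)
D - 1*(-329523) = 338073 - 1*(-329523) = 338073 + 329523 = 667596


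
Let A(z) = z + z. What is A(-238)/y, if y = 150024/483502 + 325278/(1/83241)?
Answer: -57536738/3272881365778755 ≈ -1.7580e-8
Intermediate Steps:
A(z) = 2*z
y = 6545762731557510/241751 (y = 150024*(1/483502) + 325278/(1/83241) = 75012/241751 + 325278*83241 = 75012/241751 + 27076465998 = 6545762731557510/241751 ≈ 2.7076e+10)
A(-238)/y = (2*(-238))/(6545762731557510/241751) = -476*241751/6545762731557510 = -57536738/3272881365778755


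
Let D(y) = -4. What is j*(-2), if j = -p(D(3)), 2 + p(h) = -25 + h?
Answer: -62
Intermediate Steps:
p(h) = -27 + h (p(h) = -2 + (-25 + h) = -27 + h)
j = 31 (j = -(-27 - 4) = -1*(-31) = 31)
j*(-2) = 31*(-2) = -62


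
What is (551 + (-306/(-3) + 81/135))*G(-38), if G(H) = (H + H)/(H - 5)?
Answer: 5776/5 ≈ 1155.2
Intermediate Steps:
G(H) = 2*H/(-5 + H) (G(H) = (2*H)/(-5 + H) = 2*H/(-5 + H))
(551 + (-306/(-3) + 81/135))*G(-38) = (551 + (-306/(-3) + 81/135))*(2*(-38)/(-5 - 38)) = (551 + (-306*(-⅓) + 81*(1/135)))*(2*(-38)/(-43)) = (551 + (102 + ⅗))*(2*(-38)*(-1/43)) = (551 + 513/5)*(76/43) = (3268/5)*(76/43) = 5776/5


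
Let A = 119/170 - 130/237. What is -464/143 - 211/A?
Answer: -71676586/51337 ≈ -1396.2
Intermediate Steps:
A = 359/2370 (A = 119*(1/170) - 130*1/237 = 7/10 - 130/237 = 359/2370 ≈ 0.15148)
-464/143 - 211/A = -464/143 - 211/359/2370 = -464*1/143 - 211*2370/359 = -464/143 - 500070/359 = -71676586/51337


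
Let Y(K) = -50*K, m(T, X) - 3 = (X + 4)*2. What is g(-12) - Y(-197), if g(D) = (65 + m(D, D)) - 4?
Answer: -9802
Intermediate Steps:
m(T, X) = 11 + 2*X (m(T, X) = 3 + (X + 4)*2 = 3 + (4 + X)*2 = 3 + (8 + 2*X) = 11 + 2*X)
g(D) = 72 + 2*D (g(D) = (65 + (11 + 2*D)) - 4 = (76 + 2*D) - 4 = 72 + 2*D)
g(-12) - Y(-197) = (72 + 2*(-12)) - (-50)*(-197) = (72 - 24) - 1*9850 = 48 - 9850 = -9802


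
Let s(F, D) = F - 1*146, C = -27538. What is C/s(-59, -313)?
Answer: 27538/205 ≈ 134.33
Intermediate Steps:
s(F, D) = -146 + F (s(F, D) = F - 146 = -146 + F)
C/s(-59, -313) = -27538/(-146 - 59) = -27538/(-205) = -27538*(-1/205) = 27538/205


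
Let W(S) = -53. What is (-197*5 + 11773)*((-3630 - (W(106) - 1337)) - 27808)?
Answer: -324157824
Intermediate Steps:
(-197*5 + 11773)*((-3630 - (W(106) - 1337)) - 27808) = (-197*5 + 11773)*((-3630 - (-53 - 1337)) - 27808) = (-985 + 11773)*((-3630 - 1*(-1390)) - 27808) = 10788*((-3630 + 1390) - 27808) = 10788*(-2240 - 27808) = 10788*(-30048) = -324157824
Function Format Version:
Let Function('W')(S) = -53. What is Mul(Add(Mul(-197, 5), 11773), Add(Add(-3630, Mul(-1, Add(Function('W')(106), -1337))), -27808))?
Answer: -324157824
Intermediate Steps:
Mul(Add(Mul(-197, 5), 11773), Add(Add(-3630, Mul(-1, Add(Function('W')(106), -1337))), -27808)) = Mul(Add(Mul(-197, 5), 11773), Add(Add(-3630, Mul(-1, Add(-53, -1337))), -27808)) = Mul(Add(-985, 11773), Add(Add(-3630, Mul(-1, -1390)), -27808)) = Mul(10788, Add(Add(-3630, 1390), -27808)) = Mul(10788, Add(-2240, -27808)) = Mul(10788, -30048) = -324157824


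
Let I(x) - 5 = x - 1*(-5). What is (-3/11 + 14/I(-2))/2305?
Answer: 13/20284 ≈ 0.00064090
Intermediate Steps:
I(x) = 10 + x (I(x) = 5 + (x - 1*(-5)) = 5 + (x + 5) = 5 + (5 + x) = 10 + x)
(-3/11 + 14/I(-2))/2305 = (-3/11 + 14/(10 - 2))/2305 = (-3*1/11 + 14/8)*(1/2305) = (-3/11 + 14*(⅛))*(1/2305) = (-3/11 + 7/4)*(1/2305) = (65/44)*(1/2305) = 13/20284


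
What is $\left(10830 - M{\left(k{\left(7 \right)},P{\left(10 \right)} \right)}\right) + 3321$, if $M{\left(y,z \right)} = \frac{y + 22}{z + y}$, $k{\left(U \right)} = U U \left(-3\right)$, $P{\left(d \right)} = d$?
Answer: $\frac{1938562}{137} \approx 14150.0$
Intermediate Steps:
$k{\left(U \right)} = - 3 U^{2}$ ($k{\left(U \right)} = U^{2} \left(-3\right) = - 3 U^{2}$)
$M{\left(y,z \right)} = \frac{22 + y}{y + z}$
$\left(10830 - M{\left(k{\left(7 \right)},P{\left(10 \right)} \right)}\right) + 3321 = \left(10830 - \frac{22 - 3 \cdot 7^{2}}{- 3 \cdot 7^{2} + 10}\right) + 3321 = \left(10830 - \frac{22 - 147}{\left(-3\right) 49 + 10}\right) + 3321 = \left(10830 - \frac{22 - 147}{-147 + 10}\right) + 3321 = \left(10830 - \frac{1}{-137} \left(-125\right)\right) + 3321 = \left(10830 - \left(- \frac{1}{137}\right) \left(-125\right)\right) + 3321 = \left(10830 - \frac{125}{137}\right) + 3321 = \frac{1483585}{137} + 3321 = \frac{1938562}{137}$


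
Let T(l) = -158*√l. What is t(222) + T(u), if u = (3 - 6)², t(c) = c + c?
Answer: -30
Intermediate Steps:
t(c) = 2*c
u = 9 (u = (-3)² = 9)
t(222) + T(u) = 2*222 - 158*√9 = 444 - 158*3 = 444 - 474 = -30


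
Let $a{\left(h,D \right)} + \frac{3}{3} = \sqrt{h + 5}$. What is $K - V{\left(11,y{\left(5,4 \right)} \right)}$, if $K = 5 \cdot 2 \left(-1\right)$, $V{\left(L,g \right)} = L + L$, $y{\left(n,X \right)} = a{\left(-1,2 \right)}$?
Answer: $-32$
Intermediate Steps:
$a{\left(h,D \right)} = -1 + \sqrt{5 + h}$ ($a{\left(h,D \right)} = -1 + \sqrt{h + 5} = -1 + \sqrt{5 + h}$)
$y{\left(n,X \right)} = 1$ ($y{\left(n,X \right)} = -1 + \sqrt{5 - 1} = -1 + \sqrt{4} = -1 + 2 = 1$)
$V{\left(L,g \right)} = 2 L$
$K = -10$ ($K = 10 \left(-1\right) = -10$)
$K - V{\left(11,y{\left(5,4 \right)} \right)} = -10 - 2 \cdot 11 = -10 - 22 = -32$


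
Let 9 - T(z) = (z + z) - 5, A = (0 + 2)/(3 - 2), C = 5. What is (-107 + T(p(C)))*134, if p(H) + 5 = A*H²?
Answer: -24522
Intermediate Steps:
A = 2 (A = 2/1 = 2*1 = 2)
p(H) = -5 + 2*H²
T(z) = 14 - 2*z (T(z) = 9 - ((z + z) - 5) = 9 - (2*z - 5) = 9 - (-5 + 2*z) = 9 + (5 - 2*z) = 14 - 2*z)
(-107 + T(p(C)))*134 = (-107 + (14 - 2*(-5 + 2*5²)))*134 = (-107 + (14 - 2*(-5 + 2*25)))*134 = (-107 + (14 - 2*(-5 + 50)))*134 = (-107 + (14 - 2*45))*134 = (-107 + (14 - 90))*134 = (-107 - 76)*134 = -183*134 = -24522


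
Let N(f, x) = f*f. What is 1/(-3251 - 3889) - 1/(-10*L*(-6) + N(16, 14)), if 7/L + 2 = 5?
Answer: -157/58905 ≈ -0.0026653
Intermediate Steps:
L = 7/3 (L = 7/(-2 + 5) = 7/3 ≈ 2.3333)
N(f, x) = f²
1/(-3251 - 3889) - 1/(-10*L*(-6) + N(16, 14)) = 1/(-3251 - 3889) - 1/(-10*7/3*(-6) + 16²) = 1/(-7140) - 1/(-70/3*(-6) + 256) = -1/7140 - 1/(140 + 256) = -1/7140 - 1/396 = -157/58905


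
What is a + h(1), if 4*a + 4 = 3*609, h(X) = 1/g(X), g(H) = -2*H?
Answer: 1821/4 ≈ 455.25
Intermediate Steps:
h(X) = -1/(2*X) (h(X) = 1/(-2*X) = -1/(2*X))
a = 1823/4 (a = -1 + (3*609)/4 = -1 + (¼)*1827 = -1 + 1827/4 = 1823/4 ≈ 455.75)
a + h(1) = 1823/4 - ½/1 = 1823/4 - ½*1 = 1823/4 - ½ = 1821/4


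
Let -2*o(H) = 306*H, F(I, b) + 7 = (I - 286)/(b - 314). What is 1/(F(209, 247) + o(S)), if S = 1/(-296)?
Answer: -19832/105781 ≈ -0.18748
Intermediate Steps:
S = -1/296 ≈ -0.0033784
F(I, b) = -7 + (-286 + I)/(-314 + b) (F(I, b) = -7 + (I - 286)/(b - 314) = -7 + (-286 + I)/(-314 + b))
o(H) = -153*H
1/(F(209, 247) + o(S)) = 1/((1912 + 209 - 7*247)/(-314 + 247) - 153*(-1/296)) = 1/((1912 + 209 - 1729)/(-67) + 153/296) = 1/(-1/67*392 + 153/296) = 1/(-392/67 + 153/296) = 1/(-105781/19832) = -19832/105781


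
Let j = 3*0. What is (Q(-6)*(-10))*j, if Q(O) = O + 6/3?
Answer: 0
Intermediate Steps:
Q(O) = 2 + O (Q(O) = O + 6*(⅓) = O + 2 = 2 + O)
j = 0
(Q(-6)*(-10))*j = ((2 - 6)*(-10))*0 = -4*(-10)*0 = 40*0 = 0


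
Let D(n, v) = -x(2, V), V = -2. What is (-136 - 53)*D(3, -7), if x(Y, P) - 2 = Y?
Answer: 756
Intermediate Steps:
x(Y, P) = 2 + Y
D(n, v) = -4 (D(n, v) = -(2 + 2) = -1*4 = -4)
(-136 - 53)*D(3, -7) = (-136 - 53)*(-4) = -189*(-4) = 756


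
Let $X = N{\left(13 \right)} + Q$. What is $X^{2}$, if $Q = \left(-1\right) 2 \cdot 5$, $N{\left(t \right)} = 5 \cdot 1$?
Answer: $25$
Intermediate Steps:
$N{\left(t \right)} = 5$
$Q = -10$ ($Q = \left(-2\right) 5 = -10$)
$X = -5$ ($X = 5 - 10 = -5$)
$X^{2} = \left(-5\right)^{2} = 25$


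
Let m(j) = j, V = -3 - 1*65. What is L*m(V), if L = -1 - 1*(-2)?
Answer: -68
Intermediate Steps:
V = -68 (V = -3 - 65 = -68)
L = 1 (L = -1 + 2 = 1)
L*m(V) = 1*(-68) = -68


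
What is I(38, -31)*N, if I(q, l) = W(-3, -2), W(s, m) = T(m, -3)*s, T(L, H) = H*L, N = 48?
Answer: -864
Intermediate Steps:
W(s, m) = -3*m*s (W(s, m) = (-3*m)*s = -3*m*s)
I(q, l) = -18 (I(q, l) = -3*(-2)*(-3) = -18)
I(38, -31)*N = -18*48 = -864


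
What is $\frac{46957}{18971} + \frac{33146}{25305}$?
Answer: $\frac{1817059651}{480061155} \approx 3.7851$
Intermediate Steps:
$\frac{46957}{18971} + \frac{33146}{25305} = \frac{1817059651}{480061155}$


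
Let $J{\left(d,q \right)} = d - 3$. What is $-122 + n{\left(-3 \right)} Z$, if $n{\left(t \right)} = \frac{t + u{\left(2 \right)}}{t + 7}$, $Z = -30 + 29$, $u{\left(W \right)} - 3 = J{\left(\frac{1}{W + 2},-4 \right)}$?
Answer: $- \frac{1941}{16} \approx -121.31$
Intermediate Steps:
$J{\left(d,q \right)} = -3 + d$ ($J{\left(d,q \right)} = d - 3 = -3 + d$)
$u{\left(W \right)} = \frac{1}{2 + W}$ ($u{\left(W \right)} = 3 - \left(3 - \frac{1}{W + 2}\right) = 3 - \left(3 - \frac{1}{2 + W}\right) = \frac{1}{2 + W}$)
$Z = -1$
$n{\left(t \right)} = \frac{\frac{1}{4} + t}{7 + t}$ ($n{\left(t \right)} = \frac{t + \frac{1}{2 + 2}}{t + 7} = \frac{t + \frac{1}{4}}{7 + t} = \frac{\frac{1}{4} + t}{7 + t}$)
$-122 + n{\left(-3 \right)} Z = -122 + \frac{\frac{1}{4} - 3}{7 - 3} \left(-1\right) = -122 + \frac{1}{4} \left(- \frac{11}{4}\right) \left(-1\right) = -122 - - \frac{11}{16} = -122 + \frac{11}{16} = - \frac{1941}{16}$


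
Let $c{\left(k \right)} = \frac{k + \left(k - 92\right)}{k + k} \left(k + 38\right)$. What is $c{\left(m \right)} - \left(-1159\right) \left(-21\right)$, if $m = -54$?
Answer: $- \frac{657953}{27} \approx -24369.0$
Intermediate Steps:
$c{\left(k \right)} = \frac{\left(-92 + 2 k\right) \left(38 + k\right)}{2 k}$ ($c{\left(k \right)} = \frac{k + \left(-92 + k\right)}{2 k} \left(38 + k\right) = \left(-92 + 2 k\right) \frac{1}{2 k} \left(38 + k\right) = \frac{-92 + 2 k}{2 k} \left(38 + k\right) = \frac{\left(-92 + 2 k\right) \left(38 + k\right)}{2 k}$)
$c{\left(m \right)} - \left(-1159\right) \left(-21\right) = \left(-8 - 54 - \frac{1748}{-54}\right) - \left(-1159\right) \left(-21\right) = \left(-8 - 54 - - \frac{874}{27}\right) - 24339 = \left(-8 - 54 + \frac{874}{27}\right) - 24339 = - \frac{800}{27} - 24339 = - \frac{657953}{27}$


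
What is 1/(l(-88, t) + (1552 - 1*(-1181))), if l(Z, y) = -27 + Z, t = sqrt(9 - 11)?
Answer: 1/2618 ≈ 0.00038197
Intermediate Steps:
t = I*sqrt(2) (t = sqrt(-2) = I*sqrt(2) ≈ 1.4142*I)
1/(l(-88, t) + (1552 - 1*(-1181))) = 1/((-27 - 88) + (1552 - 1*(-1181))) = 1/(-115 + (1552 + 1181)) = 1/(-115 + 2733) = 1/2618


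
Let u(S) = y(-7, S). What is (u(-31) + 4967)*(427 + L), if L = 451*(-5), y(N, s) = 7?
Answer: -9092472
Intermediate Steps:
u(S) = 7
L = -2255
(u(-31) + 4967)*(427 + L) = (7 + 4967)*(427 - 2255) = 4974*(-1828) = -9092472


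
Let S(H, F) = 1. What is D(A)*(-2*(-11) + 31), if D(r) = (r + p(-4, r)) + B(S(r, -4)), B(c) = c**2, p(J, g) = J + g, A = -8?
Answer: -1007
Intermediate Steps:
D(r) = -3 + 2*r (D(r) = (r + (-4 + r)) + 1**2 = (-4 + 2*r) + 1 = -3 + 2*r)
D(A)*(-2*(-11) + 31) = (-3 + 2*(-8))*(-2*(-11) + 31) = (-3 - 16)*(22 + 31) = -19*53 = -1007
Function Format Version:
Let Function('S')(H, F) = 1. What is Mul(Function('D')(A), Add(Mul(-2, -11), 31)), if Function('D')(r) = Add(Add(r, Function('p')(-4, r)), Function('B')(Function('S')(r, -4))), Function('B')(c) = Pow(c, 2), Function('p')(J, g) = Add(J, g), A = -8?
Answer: -1007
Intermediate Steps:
Function('D')(r) = Add(-3, Mul(2, r)) (Function('D')(r) = Add(Add(r, Add(-4, r)), Pow(1, 2)) = Add(Add(-4, Mul(2, r)), 1) = Add(-3, Mul(2, r)))
Mul(Function('D')(A), Add(Mul(-2, -11), 31)) = Mul(Add(-3, Mul(2, -8)), Add(Mul(-2, -11), 31)) = Mul(Add(-3, -16), Add(22, 31)) = Mul(-19, 53) = -1007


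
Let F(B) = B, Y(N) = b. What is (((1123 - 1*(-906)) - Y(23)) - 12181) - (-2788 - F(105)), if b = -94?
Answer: -7165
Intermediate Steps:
Y(N) = -94
(((1123 - 1*(-906)) - Y(23)) - 12181) - (-2788 - F(105)) = (((1123 - 1*(-906)) - 1*(-94)) - 12181) - (-2788 - 1*105) = (((1123 + 906) + 94) - 12181) - (-2788 - 105) = ((2029 + 94) - 12181) - 1*(-2893) = (2123 - 12181) + 2893 = -10058 + 2893 = -7165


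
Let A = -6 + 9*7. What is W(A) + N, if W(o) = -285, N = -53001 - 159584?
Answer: -212870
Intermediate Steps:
N = -212585
A = 57 (A = -6 + 63 = 57)
W(A) + N = -285 - 212585 = -212870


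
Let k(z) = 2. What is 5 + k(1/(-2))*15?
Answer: 35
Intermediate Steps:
5 + k(1/(-2))*15 = 5 + 2*15 = 5 + 30 = 35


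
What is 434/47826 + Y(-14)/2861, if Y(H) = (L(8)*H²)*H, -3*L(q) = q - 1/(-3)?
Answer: 60963679/22805031 ≈ 2.6733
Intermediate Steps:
L(q) = -⅑ - q/3 (L(q) = -(q - 1/(-3))/3 = -(q - 1*(-⅓))/3 = -(q + ⅓)/3 = -(⅓ + q)/3 = -⅑ - q/3)
Y(H) = -25*H³/9 (Y(H) = ((-⅑ - ⅓*8)*H²)*H = ((-⅑ - 8/3)*H²)*H = (-25*H²/9)*H = -25*H³/9)
434/47826 + Y(-14)/2861 = 434/47826 - 25/9*(-14)³/2861 = 434*(1/47826) - 25/9*(-2744)*(1/2861) = 217/23913 + (68600/9)*(1/2861) = 217/23913 + 68600/25749 = 60963679/22805031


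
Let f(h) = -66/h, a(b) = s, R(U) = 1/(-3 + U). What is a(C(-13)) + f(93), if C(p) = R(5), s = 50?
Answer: 1528/31 ≈ 49.290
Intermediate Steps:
C(p) = ½ (C(p) = 1/(-3 + 5) = 1/2 = ½)
a(b) = 50
f(h) = -66/h
a(C(-13)) + f(93) = 50 - 66/93 = 50 - 66*1/93 = 50 - 22/31 = 1528/31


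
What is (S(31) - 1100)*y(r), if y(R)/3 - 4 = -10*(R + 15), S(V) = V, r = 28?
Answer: 1366182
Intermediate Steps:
y(R) = -438 - 30*R (y(R) = 12 + 3*(-10*(R + 15)) = 12 + 3*(-10*(15 + R)) = 12 + 3*(-150 - 10*R) = 12 + (-450 - 30*R) = -438 - 30*R)
(S(31) - 1100)*y(r) = (31 - 1100)*(-438 - 30*28) = -1069*(-438 - 840) = -1069*(-1278) = 1366182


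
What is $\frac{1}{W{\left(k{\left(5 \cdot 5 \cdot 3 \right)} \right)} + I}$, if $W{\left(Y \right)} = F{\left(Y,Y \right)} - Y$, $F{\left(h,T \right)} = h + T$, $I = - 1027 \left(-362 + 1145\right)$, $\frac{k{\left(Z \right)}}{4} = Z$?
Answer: $- \frac{1}{803841} \approx -1.244 \cdot 10^{-6}$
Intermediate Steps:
$k{\left(Z \right)} = 4 Z$
$I = -804141$ ($I = \left(-1027\right) 783 = -804141$)
$F{\left(h,T \right)} = T + h$
$W{\left(Y \right)} = Y$ ($W{\left(Y \right)} = \left(Y + Y\right) - Y = 2 Y - Y = Y$)
$\frac{1}{W{\left(k{\left(5 \cdot 5 \cdot 3 \right)} \right)} + I} = \frac{1}{4 \cdot 5 \cdot 5 \cdot 3 - 804141} = \frac{1}{4 \cdot 25 \cdot 3 - 804141} = \frac{1}{4 \cdot 75 - 804141} = \frac{1}{300 - 804141} = \frac{1}{-803841} = - \frac{1}{803841}$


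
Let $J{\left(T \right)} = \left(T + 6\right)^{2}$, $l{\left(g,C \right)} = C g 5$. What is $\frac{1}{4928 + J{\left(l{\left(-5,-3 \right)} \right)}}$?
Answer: $\frac{1}{11489} \approx 8.704 \cdot 10^{-5}$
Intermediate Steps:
$l{\left(g,C \right)} = 5 C g$
$J{\left(T \right)} = \left(6 + T\right)^{2}$
$\frac{1}{4928 + J{\left(l{\left(-5,-3 \right)} \right)}} = \frac{1}{4928 + \left(6 + 5 \left(-3\right) \left(-5\right)\right)^{2}} = \frac{1}{4928 + \left(6 + 75\right)^{2}} = \frac{1}{4928 + 81^{2}} = \frac{1}{4928 + 6561} = \frac{1}{11489}$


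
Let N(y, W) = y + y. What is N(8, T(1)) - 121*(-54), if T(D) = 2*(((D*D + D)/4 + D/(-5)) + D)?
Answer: 6550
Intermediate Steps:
T(D) = D**2/2 + 21*D/10 (T(D) = 2*(((D**2 + D)*(1/4) + D*(-1/5)) + D) = 2*(((D + D**2)*(1/4) - D/5) + D) = 2*(((D/4 + D**2/4) - D/5) + D) = 2*((D**2/4 + D/20) + D) = 2*(D**2/4 + 21*D/20) = D**2/2 + 21*D/10)
N(y, W) = 2*y
N(8, T(1)) - 121*(-54) = 2*8 - 121*(-54) = 16 + 6534 = 6550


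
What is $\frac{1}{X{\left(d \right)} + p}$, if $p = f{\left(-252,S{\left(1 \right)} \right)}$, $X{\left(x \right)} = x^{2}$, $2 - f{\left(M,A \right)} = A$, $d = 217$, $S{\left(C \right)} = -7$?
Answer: $\frac{1}{47098} \approx 2.1232 \cdot 10^{-5}$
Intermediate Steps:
$f{\left(M,A \right)} = 2 - A$
$p = 9$ ($p = 2 - -7 = 2 + 7 = 9$)
$\frac{1}{X{\left(d \right)} + p} = \frac{1}{217^{2} + 9} = \frac{1}{47089 + 9} = \frac{1}{47098}$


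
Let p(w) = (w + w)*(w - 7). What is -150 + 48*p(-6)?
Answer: 7338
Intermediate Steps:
p(w) = 2*w*(-7 + w) (p(w) = (2*w)*(-7 + w) = 2*w*(-7 + w))
-150 + 48*p(-6) = -150 + 48*(2*(-6)*(-7 - 6)) = -150 + 48*(2*(-6)*(-13)) = -150 + 48*156 = -150 + 7488 = 7338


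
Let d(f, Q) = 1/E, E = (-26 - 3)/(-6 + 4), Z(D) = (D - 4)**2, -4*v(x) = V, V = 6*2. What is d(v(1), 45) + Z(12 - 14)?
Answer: 1046/29 ≈ 36.069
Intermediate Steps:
V = 12
v(x) = -3 (v(x) = -1/4*12 = -3)
Z(D) = (-4 + D)**2
E = 29/2 (E = -29/(-2) = -29*(-1/2) = 29/2 ≈ 14.500)
d(f, Q) = 2/29 (d(f, Q) = 1/(29/2) = 2/29)
d(v(1), 45) + Z(12 - 14) = 2/29 + (-4 + (12 - 14))**2 = 2/29 + (-4 - 2)**2 = 2/29 + (-6)**2 = 2/29 + 36 = 1046/29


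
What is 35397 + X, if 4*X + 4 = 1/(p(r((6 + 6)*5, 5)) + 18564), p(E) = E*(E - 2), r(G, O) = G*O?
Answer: 15285974977/431856 ≈ 35396.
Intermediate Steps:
p(E) = E*(-2 + E)
X = -431855/431856 (X = -1 + 1/(4*((((6 + 6)*5)*5)*(-2 + ((6 + 6)*5)*5) + 18564)) = -1 + 1/(4*(((12*5)*5)*(-2 + (12*5)*5) + 18564)) = -1 + 1/(4*((60*5)*(-2 + 60*5) + 18564)) = -1 + 1/(4*(300*(-2 + 300) + 18564)) = -1 + 1/(4*(300*298 + 18564)) = -1 + 1/(4*(89400 + 18564)) = -1 + (¼)/107964 = -1 + (¼)*(1/107964) = -1 + 1/431856 = -431855/431856 ≈ -1.0000)
35397 + X = 35397 - 431855/431856 = 15285974977/431856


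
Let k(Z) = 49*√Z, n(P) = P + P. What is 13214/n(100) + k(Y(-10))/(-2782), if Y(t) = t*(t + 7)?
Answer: 6607/100 - 49*√30/2782 ≈ 65.974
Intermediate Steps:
n(P) = 2*P
Y(t) = t*(7 + t)
13214/n(100) + k(Y(-10))/(-2782) = 13214/((2*100)) + (49*√(-10*(7 - 10)))/(-2782) = 13214/200 + (49*√(-10*(-3)))*(-1/2782) = 13214*(1/200) + (49*√30)*(-1/2782) = 6607/100 - 49*√30/2782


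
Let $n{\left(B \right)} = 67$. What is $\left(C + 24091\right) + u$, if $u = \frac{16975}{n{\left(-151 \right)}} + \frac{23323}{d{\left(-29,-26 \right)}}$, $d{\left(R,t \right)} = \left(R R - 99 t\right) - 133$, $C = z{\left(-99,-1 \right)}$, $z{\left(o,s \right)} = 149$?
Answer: $\frac{5387505151}{219894} \approx 24500.0$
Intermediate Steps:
$C = 149$
$d{\left(R,t \right)} = -133 + R^{2} - 99 t$ ($d{\left(R,t \right)} = \left(R^{2} - 99 t\right) - 133 = -133 + R^{2} - 99 t$)
$u = \frac{57274591}{219894}$ ($u = \frac{16975}{67} + \frac{23323}{-133 + \left(-29\right)^{2} - -2574} = 16975 \cdot \frac{1}{67} + \frac{23323}{-133 + 841 + 2574} = \frac{16975}{67} + \frac{23323}{3282} = \frac{57274591}{219894} \approx 260.46$)
$\left(C + 24091\right) + u = \left(149 + 24091\right) + \frac{57274591}{219894} = 24240 + \frac{57274591}{219894} = \frac{5387505151}{219894}$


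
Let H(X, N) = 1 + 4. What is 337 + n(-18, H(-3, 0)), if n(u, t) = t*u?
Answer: 247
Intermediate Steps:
H(X, N) = 5
337 + n(-18, H(-3, 0)) = 337 + 5*(-18) = 337 - 90 = 247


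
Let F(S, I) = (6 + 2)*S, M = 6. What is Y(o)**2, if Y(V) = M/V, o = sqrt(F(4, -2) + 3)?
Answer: 36/35 ≈ 1.0286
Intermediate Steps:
F(S, I) = 8*S
o = sqrt(35) (o = sqrt(8*4 + 3) = sqrt(32 + 3) = sqrt(35) ≈ 5.9161)
Y(V) = 6/V
Y(o)**2 = (6/(sqrt(35)))**2 = (6*(sqrt(35)/35))**2 = (6*sqrt(35)/35)**2 = 36/35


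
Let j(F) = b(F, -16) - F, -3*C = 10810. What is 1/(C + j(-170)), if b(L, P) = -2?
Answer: -3/10306 ≈ -0.00029109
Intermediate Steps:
C = -10810/3 (C = -⅓*10810 = -10810/3 ≈ -3603.3)
j(F) = -2 - F
1/(C + j(-170)) = 1/(-10810/3 + (-2 - 1*(-170))) = 1/(-10810/3 + (-2 + 170)) = 1/(-10810/3 + 168) = 1/(-10306/3) = -3/10306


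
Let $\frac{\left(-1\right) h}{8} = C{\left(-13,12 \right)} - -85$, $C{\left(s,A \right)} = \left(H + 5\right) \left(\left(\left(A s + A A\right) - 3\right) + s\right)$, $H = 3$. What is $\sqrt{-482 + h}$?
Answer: $3 \sqrt{70} \approx 25.1$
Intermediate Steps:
$C{\left(s,A \right)} = -24 + 8 s + 8 A^{2} + 8 A s$ ($C{\left(s,A \right)} = \left(3 + 5\right) \left(\left(\left(A s + A A\right) - 3\right) + s\right) = 8 \left(\left(\left(A s + A^{2}\right) - 3\right) + s\right) = 8 \left(\left(\left(A^{2} + A s\right) - 3\right) + s\right) = 8 \left(\left(-3 + A^{2} + A s\right) + s\right) = 8 \left(-3 + s + A^{2} + A s\right) = -24 + 8 s + 8 A^{2} + 8 A s$)
$h = 1112$ ($h = - 8 \left(\left(-24 + 8 \left(-13\right) + 8 \cdot 12^{2} + 8 \cdot 12 \left(-13\right)\right) - -85\right) = - 8 \left(\left(-24 - 104 + 8 \cdot 144 - 1248\right) + 85\right) = - 8 \left(\left(-24 - 104 + 1152 - 1248\right) + 85\right) = - 8 \left(-224 + 85\right) = \left(-8\right) \left(-139\right) = 1112$)
$\sqrt{-482 + h} = \sqrt{-482 + 1112} = \sqrt{630} = 3 \sqrt{70}$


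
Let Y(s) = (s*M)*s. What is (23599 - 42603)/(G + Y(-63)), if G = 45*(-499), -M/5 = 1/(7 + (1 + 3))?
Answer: 104522/133425 ≈ 0.78338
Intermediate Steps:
M = -5/11 (M = -5/(7 + (1 + 3)) = -5/(7 + 4) = -5/11 ≈ -0.45455)
G = -22455
Y(s) = -5*s**2/11 (Y(s) = (s*(-5/11))*s = (-5*s/11)*s = -5*s**2/11)
(23599 - 42603)/(G + Y(-63)) = (23599 - 42603)/(-22455 - 5/11*(-63)**2) = -19004/(-22455 - 5/11*3969) = -19004/(-22455 - 19845/11) = -19004/(-266850/11) = -19004*(-11/266850) = 104522/133425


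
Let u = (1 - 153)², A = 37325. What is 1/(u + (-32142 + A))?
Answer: 1/28287 ≈ 3.5352e-5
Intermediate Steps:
u = 23104 (u = (-152)² = 23104)
1/(u + (-32142 + A)) = 1/(23104 + (-32142 + 37325)) = 1/(23104 + 5183) = 1/28287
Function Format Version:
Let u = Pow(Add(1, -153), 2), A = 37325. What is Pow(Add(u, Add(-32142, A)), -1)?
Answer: Rational(1, 28287) ≈ 3.5352e-5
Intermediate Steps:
u = 23104 (u = Pow(-152, 2) = 23104)
Pow(Add(u, Add(-32142, A)), -1) = Pow(Add(23104, Add(-32142, 37325)), -1) = Pow(Add(23104, 5183), -1) = Pow(28287, -1) = Rational(1, 28287)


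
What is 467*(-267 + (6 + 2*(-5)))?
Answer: -126557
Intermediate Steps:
467*(-267 + (6 + 2*(-5))) = 467*(-267 + (6 - 10)) = 467*(-267 - 4) = 467*(-271) = -126557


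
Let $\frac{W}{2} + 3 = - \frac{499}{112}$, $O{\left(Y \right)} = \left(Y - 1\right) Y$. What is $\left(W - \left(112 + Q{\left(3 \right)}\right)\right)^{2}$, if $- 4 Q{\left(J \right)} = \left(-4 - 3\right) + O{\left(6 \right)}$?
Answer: $\frac{46036225}{3136} \approx 14680.0$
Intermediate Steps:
$O{\left(Y \right)} = Y \left(-1 + Y\right)$ ($O{\left(Y \right)} = \left(-1 + Y\right) Y = Y \left(-1 + Y\right)$)
$Q{\left(J \right)} = - \frac{23}{4}$ ($Q{\left(J \right)} = - \frac{\left(-4 - 3\right) + 6 \left(-1 + 6\right)}{4} = - \frac{-7 + 6 \cdot 5}{4} = - \frac{-7 + 30}{4} = \left(- \frac{1}{4}\right) 23 = - \frac{23}{4}$)
$W = - \frac{835}{56}$ ($W = -6 + 2 \left(- \frac{499}{112}\right) = -6 - \frac{499}{56} = - \frac{835}{56} \approx -14.911$)
$\left(W - \left(112 + Q{\left(3 \right)}\right)\right)^{2} = \left(- \frac{835}{56} - \frac{425}{4}\right)^{2} = \left(- \frac{6785}{56}\right)^{2} = \frac{46036225}{3136}$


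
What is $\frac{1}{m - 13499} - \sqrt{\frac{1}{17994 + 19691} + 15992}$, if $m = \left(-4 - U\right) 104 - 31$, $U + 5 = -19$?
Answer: $- \frac{1}{11450} - \frac{\sqrt{22711186363885}}{37685} \approx -126.46$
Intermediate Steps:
$U = -24$ ($U = -5 - 19 = -24$)
$m = 2049$ ($m = \left(-4 - -24\right) 104 - 31 = \left(-4 + 24\right) 104 - 31 = 20 \cdot 104 - 31 = 2080 - 31 = 2049$)
$\frac{1}{m - 13499} - \sqrt{\frac{1}{17994 + 19691} + 15992} = \frac{1}{2049 - 13499} - \sqrt{\frac{1}{17994 + 19691} + 15992} = \frac{1}{-11450} - \sqrt{\frac{1}{37685} + 15992} = - \frac{1}{11450} - \sqrt{\frac{1}{37685} + 15992} = - \frac{1}{11450} - \sqrt{\frac{602658521}{37685}} = - \frac{1}{11450} - \frac{\sqrt{22711186363885}}{37685}$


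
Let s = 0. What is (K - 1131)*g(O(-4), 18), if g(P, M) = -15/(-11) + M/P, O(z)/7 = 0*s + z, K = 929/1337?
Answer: -83872599/102949 ≈ -814.70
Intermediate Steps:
K = 929/1337 (K = 929*(1/1337) = 929/1337 ≈ 0.69484)
O(z) = 7*z (O(z) = 7*(0*0 + z) = 7*(0 + z) = 7*z)
g(P, M) = 15/11 + M/P (g(P, M) = -15*(-1/11) + M/P = 15/11 + M/P)
(K - 1131)*g(O(-4), 18) = (929/1337 - 1131)*(15/11 + 18/((7*(-4)))) = -1511218*(15/11 + 18/(-28))/1337 = -1511218*(15/11 + 18*(-1/28))/1337 = -1511218*(15/11 - 9/14)/1337 = -1511218/1337*111/154 = -83872599/102949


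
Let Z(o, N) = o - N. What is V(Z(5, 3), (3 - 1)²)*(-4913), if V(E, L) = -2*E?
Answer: 19652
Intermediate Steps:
V(Z(5, 3), (3 - 1)²)*(-4913) = -2*(5 - 1*3)*(-4913) = -2*(5 - 3)*(-4913) = -2*2*(-4913) = -4*(-4913) = 19652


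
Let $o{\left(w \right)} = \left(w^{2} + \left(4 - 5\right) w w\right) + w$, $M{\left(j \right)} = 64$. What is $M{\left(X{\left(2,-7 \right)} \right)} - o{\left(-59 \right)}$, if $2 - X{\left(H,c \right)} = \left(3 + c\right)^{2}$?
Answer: $123$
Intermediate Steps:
$X{\left(H,c \right)} = 2 - \left(3 + c\right)^{2}$
$o{\left(w \right)} = w$ ($o{\left(w \right)} = \left(w^{2} + - w w\right) + w = \left(w^{2} - w^{2}\right) + w = 0 + w = w$)
$M{\left(X{\left(2,-7 \right)} \right)} - o{\left(-59 \right)} = 64 - -59 = 64 + 59 = 123$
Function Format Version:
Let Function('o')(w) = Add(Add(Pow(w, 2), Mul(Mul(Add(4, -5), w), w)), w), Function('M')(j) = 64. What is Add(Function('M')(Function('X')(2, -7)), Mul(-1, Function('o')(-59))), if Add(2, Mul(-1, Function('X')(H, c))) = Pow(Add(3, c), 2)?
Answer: 123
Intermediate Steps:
Function('X')(H, c) = Add(2, Mul(-1, Pow(Add(3, c), 2)))
Function('o')(w) = w (Function('o')(w) = Add(Add(Pow(w, 2), Mul(Mul(-1, w), w)), w) = Add(Add(Pow(w, 2), Mul(-1, Pow(w, 2))), w) = Add(0, w) = w)
Add(Function('M')(Function('X')(2, -7)), Mul(-1, Function('o')(-59))) = Add(64, Mul(-1, -59)) = Add(64, 59) = 123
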